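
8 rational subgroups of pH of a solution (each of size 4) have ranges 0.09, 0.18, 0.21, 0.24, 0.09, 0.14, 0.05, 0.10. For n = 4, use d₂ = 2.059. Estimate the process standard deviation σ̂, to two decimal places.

0.07

R̄ = (0.09 + 0.18 + 0.21 + 0.24 + 0.09 + 0.14 + 0.05 + 0.10) / 8 = 0.1375
σ̂ = R̄ / d₂ = 0.1375 / 2.059 = 0.0668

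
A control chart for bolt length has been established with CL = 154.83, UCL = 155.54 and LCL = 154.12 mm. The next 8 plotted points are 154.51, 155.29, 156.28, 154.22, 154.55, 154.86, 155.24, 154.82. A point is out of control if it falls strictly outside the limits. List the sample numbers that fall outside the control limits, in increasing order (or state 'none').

Compare each point to [154.12, 155.54]: sample 3 = 156.28 > UCL.

3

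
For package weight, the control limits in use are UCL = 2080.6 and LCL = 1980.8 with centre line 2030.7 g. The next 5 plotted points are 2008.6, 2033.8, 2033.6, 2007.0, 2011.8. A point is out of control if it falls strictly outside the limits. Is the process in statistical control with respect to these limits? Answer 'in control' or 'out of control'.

in control

All 5 points lie within [1980.8, 2080.6].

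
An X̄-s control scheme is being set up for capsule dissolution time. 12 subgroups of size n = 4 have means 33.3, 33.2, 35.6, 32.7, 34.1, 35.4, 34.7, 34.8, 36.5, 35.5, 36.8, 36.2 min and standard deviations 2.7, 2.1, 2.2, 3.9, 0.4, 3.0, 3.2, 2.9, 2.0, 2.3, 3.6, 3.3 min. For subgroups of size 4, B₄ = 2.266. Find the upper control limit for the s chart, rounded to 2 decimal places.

s̄ = (2.7 + 2.1 + 2.2 + 3.9 + 0.4 + 3.0 + 3.2 + 2.9 + 2.0 + 2.3 + 3.6 + 3.3) / 12 = 2.6333
UCL_s = B₄·s̄ = 2.266 × 2.6333 = 5.9671

5.97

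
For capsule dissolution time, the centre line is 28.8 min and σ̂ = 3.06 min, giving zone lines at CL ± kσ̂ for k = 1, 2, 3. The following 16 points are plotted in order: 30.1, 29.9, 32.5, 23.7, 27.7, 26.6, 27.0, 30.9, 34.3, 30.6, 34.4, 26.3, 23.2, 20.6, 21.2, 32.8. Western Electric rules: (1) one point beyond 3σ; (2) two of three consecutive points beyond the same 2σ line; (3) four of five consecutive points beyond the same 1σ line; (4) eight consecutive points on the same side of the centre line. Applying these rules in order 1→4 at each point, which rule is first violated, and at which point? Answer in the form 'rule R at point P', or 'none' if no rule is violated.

Zone of each point (C = within 1σ̂, B = 1σ̂–2σ̂, A = 2σ̂–3σ̂, * = beyond 3σ̂; sign = side of CL): 1:+C, 2:+C, 3:+B, 4:-B, 5:-C, 6:-C, 7:-C, 8:+C, 9:+B, 10:+C, 11:+B, 12:-C, 13:-B, 14:-A, 15:-A, 16:+B
Rule 2 (two of three consecutive points beyond the same 2σ limit) is satisfied at point 15.

rule 2 at point 15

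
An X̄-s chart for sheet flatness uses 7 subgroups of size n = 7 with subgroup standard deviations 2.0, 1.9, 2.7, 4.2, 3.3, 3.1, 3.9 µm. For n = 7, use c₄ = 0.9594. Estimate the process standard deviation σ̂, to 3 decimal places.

3.142

s̄ = (2.0 + 1.9 + 2.7 + 4.2 + 3.3 + 3.1 + 3.9) / 7 = 3.0143
σ̂ = s̄ / c₄ = 3.0143 / 0.9594 = 3.1418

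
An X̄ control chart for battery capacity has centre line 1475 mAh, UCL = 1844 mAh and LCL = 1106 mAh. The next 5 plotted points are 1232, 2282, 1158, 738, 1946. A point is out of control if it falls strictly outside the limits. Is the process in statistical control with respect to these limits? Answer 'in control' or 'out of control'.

out of control

Compare each point to [1106, 1844]: sample 2 = 2282 > UCL; sample 4 = 738 < LCL; sample 5 = 1946 > UCL.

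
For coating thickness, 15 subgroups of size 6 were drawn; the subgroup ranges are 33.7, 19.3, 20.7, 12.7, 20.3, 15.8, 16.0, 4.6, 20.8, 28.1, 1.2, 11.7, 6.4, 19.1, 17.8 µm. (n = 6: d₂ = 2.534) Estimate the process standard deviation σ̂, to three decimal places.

R̄ = (33.7 + 19.3 + 20.7 + 12.7 + 20.3 + 15.8 + 16.0 + 4.6 + 20.8 + 28.1 + 1.2 + 11.7 + 6.4 + 19.1 + 17.8) / 15 = 16.5467
σ̂ = R̄ / d₂ = 16.5467 / 2.534 = 6.5299

6.530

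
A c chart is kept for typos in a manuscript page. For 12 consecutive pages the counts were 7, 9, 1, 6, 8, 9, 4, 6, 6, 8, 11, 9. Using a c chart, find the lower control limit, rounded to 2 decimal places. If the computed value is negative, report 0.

c̄ = (7 + 9 + 1 + 6 + 8 + 9 + 4 + 6 + 6 + 8 + 11 + 9) / 12 = 84 / 12 = 7.0000
LCL = c̄ − 3√c̄ = 7.0000 − 3 × 2.6458 = -0.9373 → 0 (cannot be negative)

0.00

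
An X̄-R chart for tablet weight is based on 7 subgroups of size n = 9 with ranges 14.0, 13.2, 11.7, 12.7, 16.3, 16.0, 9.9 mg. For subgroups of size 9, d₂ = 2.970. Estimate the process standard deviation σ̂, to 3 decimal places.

4.512

R̄ = (14.0 + 13.2 + 11.7 + 12.7 + 16.3 + 16.0 + 9.9) / 7 = 13.4000
σ̂ = R̄ / d₂ = 13.4000 / 2.970 = 4.5118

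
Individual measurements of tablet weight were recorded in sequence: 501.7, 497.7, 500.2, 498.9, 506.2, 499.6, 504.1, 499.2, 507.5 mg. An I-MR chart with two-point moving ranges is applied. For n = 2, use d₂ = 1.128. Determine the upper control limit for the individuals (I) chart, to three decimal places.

X̄ = (501.7 + 497.7 + 500.2 + 498.9 + 506.2 + 499.6 + 504.1 + 499.2 + 507.5) / 9 = 501.6778
Moving ranges: 4.0, 2.5, 1.3, 7.3, 6.6, 4.5, 4.9, 8.3; M̄R̄ = 39.4000 / 8 = 4.9250
UCL = X̄ + 3·M̄R̄/d₂ = 501.6778 + 3 × 4.9250 / 1.128 = 514.7762

514.776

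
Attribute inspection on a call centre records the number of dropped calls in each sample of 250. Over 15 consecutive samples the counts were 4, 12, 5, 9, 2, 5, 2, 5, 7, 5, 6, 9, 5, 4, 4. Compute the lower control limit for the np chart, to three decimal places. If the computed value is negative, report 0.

0.000

p̄ = Σdᵢ / (k·n) = 84 / (15 × 250) = 0.02240
LCL = np̄ − 3·√(np̄(1−p̄)) = 5.6000 − 3 × 2.3398 = -1.4193 → 0 (negative, so LCL = 0)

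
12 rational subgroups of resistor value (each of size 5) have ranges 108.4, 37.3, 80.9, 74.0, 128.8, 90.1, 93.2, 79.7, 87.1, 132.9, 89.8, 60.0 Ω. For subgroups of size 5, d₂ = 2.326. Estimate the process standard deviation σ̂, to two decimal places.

R̄ = (108.4 + 37.3 + 80.9 + 74.0 + 128.8 + 90.1 + 93.2 + 79.7 + 87.1 + 132.9 + 89.8 + 60.0) / 12 = 88.5167
σ̂ = R̄ / d₂ = 88.5167 / 2.326 = 38.0553

38.06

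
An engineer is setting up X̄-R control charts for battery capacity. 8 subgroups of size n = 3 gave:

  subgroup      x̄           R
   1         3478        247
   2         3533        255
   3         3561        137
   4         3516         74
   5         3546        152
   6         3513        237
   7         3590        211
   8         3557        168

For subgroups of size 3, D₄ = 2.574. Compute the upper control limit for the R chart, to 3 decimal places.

R̄ = (247 + 255 + 137 + 74 + 152 + 237 + 211 + 168) / 8 = 1481.0000 / 8 = 185.1250
UCL_R = D₄·R̄ = 2.574 × 185.1250 = 476.5117

476.512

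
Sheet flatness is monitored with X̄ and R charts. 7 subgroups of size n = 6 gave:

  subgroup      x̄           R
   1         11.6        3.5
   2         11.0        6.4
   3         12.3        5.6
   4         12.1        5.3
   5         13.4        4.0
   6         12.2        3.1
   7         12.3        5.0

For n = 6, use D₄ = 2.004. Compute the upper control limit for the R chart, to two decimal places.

R̄ = (3.5 + 6.4 + 5.6 + 5.3 + 4.0 + 3.1 + 5.0) / 7 = 32.9000 / 7 = 4.7000
UCL_R = D₄·R̄ = 2.004 × 4.7000 = 9.4188

9.42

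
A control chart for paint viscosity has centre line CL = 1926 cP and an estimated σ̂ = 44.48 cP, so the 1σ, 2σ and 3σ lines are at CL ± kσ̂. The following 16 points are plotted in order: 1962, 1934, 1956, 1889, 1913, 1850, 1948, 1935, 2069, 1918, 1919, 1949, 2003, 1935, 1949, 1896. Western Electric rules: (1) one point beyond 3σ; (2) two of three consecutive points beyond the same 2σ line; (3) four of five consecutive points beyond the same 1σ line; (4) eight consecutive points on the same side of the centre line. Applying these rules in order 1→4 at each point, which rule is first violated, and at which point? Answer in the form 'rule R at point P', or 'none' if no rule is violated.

Zone of each point (C = within 1σ̂, B = 1σ̂–2σ̂, A = 2σ̂–3σ̂, * = beyond 3σ̂; sign = side of CL): 1:+C, 2:+C, 3:+C, 4:-C, 5:-C, 6:-B, 7:+C, 8:+C, 9:+*, 10:-C, 11:-C, 12:+C, 13:+B, 14:+C, 15:+C, 16:-C
Rule 1 (one point beyond the 3σ limits) is satisfied at point 9.

rule 1 at point 9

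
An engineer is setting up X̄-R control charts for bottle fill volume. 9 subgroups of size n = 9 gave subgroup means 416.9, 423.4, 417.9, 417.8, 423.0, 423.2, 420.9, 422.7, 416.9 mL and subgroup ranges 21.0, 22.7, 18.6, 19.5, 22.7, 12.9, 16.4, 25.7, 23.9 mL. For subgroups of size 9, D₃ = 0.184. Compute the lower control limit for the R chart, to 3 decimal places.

3.750

R̄ = (21.0 + 22.7 + 18.6 + 19.5 + 22.7 + 12.9 + 16.4 + 25.7 + 23.9) / 9 = 183.4000 / 9 = 20.3778
LCL_R = D₃·R̄ = 0.184 × 20.3778 = 3.7495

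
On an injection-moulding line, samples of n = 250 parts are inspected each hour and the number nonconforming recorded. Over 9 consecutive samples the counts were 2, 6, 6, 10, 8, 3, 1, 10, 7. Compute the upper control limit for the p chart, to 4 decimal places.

0.0523

p̄ = Σdᵢ / (k·n) = 53 / (9 × 250) = 0.02356
UCL = p̄ + 3·√(p̄(1−p̄)/n) = 0.02356 + 3 × √(0.02356×0.97644/250) = 0.02356 + 3 × 0.00959 = 0.05233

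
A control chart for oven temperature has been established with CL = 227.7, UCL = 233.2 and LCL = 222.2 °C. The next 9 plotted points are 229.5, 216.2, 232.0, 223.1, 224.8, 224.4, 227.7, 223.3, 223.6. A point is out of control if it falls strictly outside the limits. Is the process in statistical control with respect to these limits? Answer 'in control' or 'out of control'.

Compare each point to [222.2, 233.2]: sample 2 = 216.2 < LCL.

out of control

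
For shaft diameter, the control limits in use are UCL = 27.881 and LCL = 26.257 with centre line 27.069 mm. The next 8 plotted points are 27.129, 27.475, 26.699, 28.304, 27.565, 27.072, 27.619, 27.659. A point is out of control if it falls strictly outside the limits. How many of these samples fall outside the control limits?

1

Compare each point to [26.257, 27.881]: sample 4 = 28.304 > UCL.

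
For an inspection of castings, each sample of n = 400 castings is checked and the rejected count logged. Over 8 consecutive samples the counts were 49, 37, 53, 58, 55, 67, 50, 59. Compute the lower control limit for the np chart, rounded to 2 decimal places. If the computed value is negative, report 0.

p̄ = Σdᵢ / (k·n) = 428 / (8 × 400) = 0.13375
LCL = np̄ − 3·√(np̄(1−p̄)) = 53.5000 − 3 × 6.8077 = 33.0770

33.08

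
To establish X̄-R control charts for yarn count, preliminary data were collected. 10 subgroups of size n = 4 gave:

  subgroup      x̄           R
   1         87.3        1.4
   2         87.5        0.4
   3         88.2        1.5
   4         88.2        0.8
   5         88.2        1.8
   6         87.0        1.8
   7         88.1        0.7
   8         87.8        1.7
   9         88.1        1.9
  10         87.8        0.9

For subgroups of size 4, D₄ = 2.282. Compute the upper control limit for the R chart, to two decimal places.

2.94

R̄ = (1.4 + 0.4 + 1.5 + 0.8 + 1.8 + 1.8 + 0.7 + 1.7 + 1.9 + 0.9) / 10 = 12.9000 / 10 = 1.2900
UCL_R = D₄·R̄ = 2.282 × 1.2900 = 2.9438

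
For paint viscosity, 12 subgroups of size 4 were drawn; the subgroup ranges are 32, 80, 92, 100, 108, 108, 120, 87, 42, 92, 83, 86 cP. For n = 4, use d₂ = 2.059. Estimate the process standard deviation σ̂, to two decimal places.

R̄ = (32 + 80 + 92 + 100 + 108 + 108 + 120 + 87 + 42 + 92 + 83 + 86) / 12 = 85.8333
σ̂ = R̄ / d₂ = 85.8333 / 2.059 = 41.6869

41.69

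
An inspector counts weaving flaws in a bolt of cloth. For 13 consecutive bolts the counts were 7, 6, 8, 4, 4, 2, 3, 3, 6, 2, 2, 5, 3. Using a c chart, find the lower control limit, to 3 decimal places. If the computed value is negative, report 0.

0.000

c̄ = (7 + 6 + 8 + 4 + 4 + 2 + 3 + 3 + 6 + 2 + 2 + 5 + 3) / 13 = 55 / 13 = 4.2308
LCL = c̄ − 3√c̄ = 4.2308 − 3 × 2.0569 = -1.9399 → 0 (cannot be negative)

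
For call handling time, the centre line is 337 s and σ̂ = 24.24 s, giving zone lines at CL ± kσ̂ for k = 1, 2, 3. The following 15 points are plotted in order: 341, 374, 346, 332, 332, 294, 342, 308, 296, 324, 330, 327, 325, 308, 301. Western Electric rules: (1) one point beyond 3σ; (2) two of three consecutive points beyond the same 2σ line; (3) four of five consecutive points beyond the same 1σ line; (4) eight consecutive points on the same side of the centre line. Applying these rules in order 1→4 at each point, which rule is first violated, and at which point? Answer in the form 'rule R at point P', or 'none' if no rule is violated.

Zone of each point (C = within 1σ̂, B = 1σ̂–2σ̂, A = 2σ̂–3σ̂, * = beyond 3σ̂; sign = side of CL): 1:+C, 2:+B, 3:+C, 4:-C, 5:-C, 6:-B, 7:+C, 8:-B, 9:-B, 10:-C, 11:-C, 12:-C, 13:-C, 14:-B, 15:-B
Rule 4 (eight consecutive points on the same side of the centre line) is satisfied at point 15.

rule 4 at point 15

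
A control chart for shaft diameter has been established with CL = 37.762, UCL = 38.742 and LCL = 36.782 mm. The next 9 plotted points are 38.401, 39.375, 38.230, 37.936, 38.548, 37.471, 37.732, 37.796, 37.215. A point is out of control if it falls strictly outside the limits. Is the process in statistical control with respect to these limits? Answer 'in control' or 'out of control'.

Compare each point to [36.782, 38.742]: sample 2 = 39.375 > UCL.

out of control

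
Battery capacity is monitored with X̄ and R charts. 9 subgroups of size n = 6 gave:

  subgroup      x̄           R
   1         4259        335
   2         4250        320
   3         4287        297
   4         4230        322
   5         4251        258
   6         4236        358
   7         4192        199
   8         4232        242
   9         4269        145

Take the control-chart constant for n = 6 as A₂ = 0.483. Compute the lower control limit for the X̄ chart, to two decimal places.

4112.23

X̄̄ = (4259 + 4250 + 4287 + 4230 + 4251 + 4236 + 4192 + 4232 + 4269) / 9 = 38206.0000 / 9 = 4245.1111
R̄ = (335 + 320 + 297 + 322 + 258 + 358 + 199 + 242 + 145) / 9 = 2476.0000 / 9 = 275.1111
LCL = X̄̄ − A₂·R̄ = 4245.1111 − 0.483 × 275.1111 = 4112.2324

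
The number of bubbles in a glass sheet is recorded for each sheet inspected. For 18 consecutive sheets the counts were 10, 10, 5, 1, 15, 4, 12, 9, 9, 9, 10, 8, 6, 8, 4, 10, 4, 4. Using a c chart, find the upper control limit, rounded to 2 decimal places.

15.97

c̄ = (10 + 10 + 5 + 1 + 15 + 4 + 12 + 9 + 9 + 9 + 10 + 8 + 6 + 8 + 4 + 10 + 4 + 4) / 18 = 138 / 18 = 7.6667
UCL = c̄ + 3√c̄ = 7.6667 + 3 × √7.6667 = 7.6667 + 3 × 2.7689 = 15.9733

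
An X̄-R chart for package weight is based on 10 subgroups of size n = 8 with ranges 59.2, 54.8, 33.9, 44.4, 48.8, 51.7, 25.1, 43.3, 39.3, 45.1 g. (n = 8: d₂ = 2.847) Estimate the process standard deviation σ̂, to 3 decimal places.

15.652

R̄ = (59.2 + 54.8 + 33.9 + 44.4 + 48.8 + 51.7 + 25.1 + 43.3 + 39.3 + 45.1) / 10 = 44.5600
σ̂ = R̄ / d₂ = 44.5600 / 2.847 = 15.6516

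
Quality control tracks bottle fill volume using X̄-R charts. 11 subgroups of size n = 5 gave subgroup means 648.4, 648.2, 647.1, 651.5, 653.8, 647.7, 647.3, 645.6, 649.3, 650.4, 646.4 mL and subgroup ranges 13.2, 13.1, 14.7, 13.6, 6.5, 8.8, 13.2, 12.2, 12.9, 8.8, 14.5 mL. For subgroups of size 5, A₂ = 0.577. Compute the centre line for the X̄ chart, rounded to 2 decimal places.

648.70

X̄̄ = (648.4 + 648.2 + 647.1 + 651.5 + 653.8 + 647.7 + 647.3 + 645.6 + 649.3 + 650.4 + 646.4) / 11 = 7135.7000 / 11 = 648.7000
CL = X̄̄ = 648.7000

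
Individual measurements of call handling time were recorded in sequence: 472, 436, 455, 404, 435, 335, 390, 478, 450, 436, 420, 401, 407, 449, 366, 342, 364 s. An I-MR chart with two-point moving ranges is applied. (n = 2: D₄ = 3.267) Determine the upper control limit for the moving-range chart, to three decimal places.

129.455

Moving ranges: 36, 19, 51, 31, 100, 55, 88, 28, 14, 16, 19, 6, 42, 83, 24, 22; M̄R̄ = 634.0000 / 16 = 39.6250
UCL_MR = D₄·M̄R̄ = 3.267 × 39.6250 = 129.4549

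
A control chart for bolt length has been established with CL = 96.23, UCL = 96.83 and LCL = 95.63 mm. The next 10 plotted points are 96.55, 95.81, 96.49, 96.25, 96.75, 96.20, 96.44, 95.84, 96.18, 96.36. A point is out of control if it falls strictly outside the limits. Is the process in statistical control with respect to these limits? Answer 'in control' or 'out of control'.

in control

All 10 points lie within [95.63, 96.83].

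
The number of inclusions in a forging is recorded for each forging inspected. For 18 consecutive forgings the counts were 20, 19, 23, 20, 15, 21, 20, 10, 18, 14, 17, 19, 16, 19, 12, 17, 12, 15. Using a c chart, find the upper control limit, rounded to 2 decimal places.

29.45

c̄ = (20 + 19 + 23 + 20 + 15 + 21 + 20 + 10 + 18 + 14 + 17 + 19 + 16 + 19 + 12 + 17 + 12 + 15) / 18 = 307 / 18 = 17.0556
UCL = c̄ + 3√c̄ = 17.0556 + 3 × √17.0556 = 17.0556 + 3 × 4.1298 = 29.4451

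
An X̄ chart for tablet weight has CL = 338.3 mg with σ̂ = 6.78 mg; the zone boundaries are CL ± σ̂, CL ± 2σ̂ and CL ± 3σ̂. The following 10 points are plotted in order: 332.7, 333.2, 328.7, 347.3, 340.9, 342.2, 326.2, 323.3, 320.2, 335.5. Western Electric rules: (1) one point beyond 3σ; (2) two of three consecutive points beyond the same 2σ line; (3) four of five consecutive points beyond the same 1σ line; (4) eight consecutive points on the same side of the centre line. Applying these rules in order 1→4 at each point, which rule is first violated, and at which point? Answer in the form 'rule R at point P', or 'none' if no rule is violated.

rule 2 at point 9

Zone of each point (C = within 1σ̂, B = 1σ̂–2σ̂, A = 2σ̂–3σ̂, * = beyond 3σ̂; sign = side of CL): 1:-C, 2:-C, 3:-B, 4:+B, 5:+C, 6:+C, 7:-B, 8:-A, 9:-A, 10:-C
Rule 2 (two of three consecutive points beyond the same 2σ limit) is satisfied at point 9.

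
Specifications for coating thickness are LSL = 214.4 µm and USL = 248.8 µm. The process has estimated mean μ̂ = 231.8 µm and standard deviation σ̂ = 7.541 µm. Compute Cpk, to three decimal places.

Cpu = (USL − μ̂) / (3σ̂) = (248.8 − 231.8) / (3 × 7.541) = 0.7514; Cpl = (μ̂ − LSL) / (3σ̂) = (231.8 − 214.4) / (3 × 7.541) = 0.7691; Cpk = min(Cpu, Cpl) = 0.7514

0.751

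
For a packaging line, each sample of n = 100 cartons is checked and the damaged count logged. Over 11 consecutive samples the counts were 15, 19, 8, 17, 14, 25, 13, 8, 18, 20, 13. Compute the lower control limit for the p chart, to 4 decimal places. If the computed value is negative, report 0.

0.0461

p̄ = Σdᵢ / (k·n) = 170 / (11 × 100) = 0.15455
LCL = p̄ − 3·√(p̄(1−p̄)/n) = 0.15455 − 3 × 0.03615 = 0.04610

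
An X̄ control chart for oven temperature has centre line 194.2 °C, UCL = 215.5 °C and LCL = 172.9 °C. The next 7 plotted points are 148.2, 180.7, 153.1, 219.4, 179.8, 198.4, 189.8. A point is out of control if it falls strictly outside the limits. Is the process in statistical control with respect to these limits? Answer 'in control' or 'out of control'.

Compare each point to [172.9, 215.5]: sample 1 = 148.2 < LCL; sample 3 = 153.1 < LCL; sample 4 = 219.4 > UCL.

out of control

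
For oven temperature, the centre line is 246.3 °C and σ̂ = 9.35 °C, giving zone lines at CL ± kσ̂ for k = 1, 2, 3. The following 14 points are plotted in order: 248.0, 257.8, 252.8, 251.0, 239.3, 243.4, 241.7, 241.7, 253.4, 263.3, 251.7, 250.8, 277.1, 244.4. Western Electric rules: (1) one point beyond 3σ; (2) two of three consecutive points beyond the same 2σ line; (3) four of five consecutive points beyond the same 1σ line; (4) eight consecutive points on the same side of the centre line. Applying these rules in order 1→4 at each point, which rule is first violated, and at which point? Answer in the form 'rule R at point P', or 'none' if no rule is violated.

Zone of each point (C = within 1σ̂, B = 1σ̂–2σ̂, A = 2σ̂–3σ̂, * = beyond 3σ̂; sign = side of CL): 1:+C, 2:+B, 3:+C, 4:+C, 5:-C, 6:-C, 7:-C, 8:-C, 9:+C, 10:+B, 11:+C, 12:+C, 13:+*, 14:-C
Rule 1 (one point beyond the 3σ limits) is satisfied at point 13.

rule 1 at point 13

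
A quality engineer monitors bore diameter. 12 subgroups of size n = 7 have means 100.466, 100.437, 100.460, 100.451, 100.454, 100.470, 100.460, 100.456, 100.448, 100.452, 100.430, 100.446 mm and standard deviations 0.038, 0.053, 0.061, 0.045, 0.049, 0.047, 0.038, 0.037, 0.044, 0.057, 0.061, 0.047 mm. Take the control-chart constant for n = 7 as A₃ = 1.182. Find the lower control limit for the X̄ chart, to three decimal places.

100.396

X̄̄ = (100.466 + 100.437 + 100.460 + 100.451 + 100.454 + 100.470 + 100.460 + 100.456 + 100.448 + 100.452 + 100.430 + 100.446) / 12 = 100.4525
s̄ = (0.038 + 0.053 + 0.061 + 0.045 + 0.049 + 0.047 + 0.038 + 0.037 + 0.044 + 0.057 + 0.061 + 0.047) / 12 = 0.0481
LCL = X̄̄ − A₃·s̄ = 100.4525 − 1.182 × 0.0481 = 100.3957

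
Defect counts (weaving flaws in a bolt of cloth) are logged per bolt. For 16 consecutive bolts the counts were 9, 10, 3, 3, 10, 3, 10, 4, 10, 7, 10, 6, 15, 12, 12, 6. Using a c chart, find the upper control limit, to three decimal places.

c̄ = (9 + 10 + 3 + 3 + 10 + 3 + 10 + 4 + 10 + 7 + 10 + 6 + 15 + 12 + 12 + 6) / 16 = 130 / 16 = 8.1250
UCL = c̄ + 3√c̄ = 8.1250 + 3 × √8.1250 = 8.1250 + 3 × 2.8504 = 16.6763

16.676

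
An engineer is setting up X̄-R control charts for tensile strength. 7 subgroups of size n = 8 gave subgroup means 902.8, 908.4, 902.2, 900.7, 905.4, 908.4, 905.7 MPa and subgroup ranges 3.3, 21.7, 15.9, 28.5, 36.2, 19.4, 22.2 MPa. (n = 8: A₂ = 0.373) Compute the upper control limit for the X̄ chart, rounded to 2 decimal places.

912.64

X̄̄ = (902.8 + 908.4 + 902.2 + 900.7 + 905.4 + 908.4 + 905.7) / 7 = 6333.6000 / 7 = 904.8000
R̄ = (3.3 + 21.7 + 15.9 + 28.5 + 36.2 + 19.4 + 22.2) / 7 = 147.2000 / 7 = 21.0286
UCL = X̄̄ + A₂·R̄ = 904.8000 + 0.373 × 21.0286 = 912.6437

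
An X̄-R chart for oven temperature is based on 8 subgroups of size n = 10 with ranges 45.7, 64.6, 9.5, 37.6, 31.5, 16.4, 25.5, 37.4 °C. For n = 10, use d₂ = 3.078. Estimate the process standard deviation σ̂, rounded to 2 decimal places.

10.89

R̄ = (45.7 + 64.6 + 9.5 + 37.6 + 31.5 + 16.4 + 25.5 + 37.4) / 8 = 33.5250
σ̂ = R̄ / d₂ = 33.5250 / 3.078 = 10.8918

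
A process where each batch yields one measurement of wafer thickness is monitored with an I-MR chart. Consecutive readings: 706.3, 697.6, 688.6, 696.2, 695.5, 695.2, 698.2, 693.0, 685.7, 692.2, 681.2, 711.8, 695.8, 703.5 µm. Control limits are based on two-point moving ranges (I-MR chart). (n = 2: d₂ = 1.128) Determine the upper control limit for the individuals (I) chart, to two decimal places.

X̄ = (706.3 + 697.6 + 688.6 + 696.2 + 695.5 + 695.2 + 698.2 + 693.0 + 685.7 + 692.2 + 681.2 + 711.8 + 695.8 + 703.5) / 14 = 695.7714
Moving ranges: 8.7, 9.0, 7.6, 0.7, 0.3, 3.0, 5.2, 7.3, 6.5, 11.0, 30.6, 16.0, 7.7; M̄R̄ = 113.6000 / 13 = 8.7385
UCL = X̄ + 3·M̄R̄/d₂ = 695.7714 + 3 × 8.7385 / 1.128 = 719.0120

719.01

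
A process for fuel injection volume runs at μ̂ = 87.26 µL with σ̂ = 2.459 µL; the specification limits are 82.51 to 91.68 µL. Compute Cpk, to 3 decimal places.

Cpu = (USL − μ̂) / (3σ̂) = (91.68 − 87.26) / (3 × 2.459) = 0.5992; Cpl = (μ̂ − LSL) / (3σ̂) = (87.26 − 82.51) / (3 × 2.459) = 0.6439; Cpk = min(Cpu, Cpl) = 0.5992

0.599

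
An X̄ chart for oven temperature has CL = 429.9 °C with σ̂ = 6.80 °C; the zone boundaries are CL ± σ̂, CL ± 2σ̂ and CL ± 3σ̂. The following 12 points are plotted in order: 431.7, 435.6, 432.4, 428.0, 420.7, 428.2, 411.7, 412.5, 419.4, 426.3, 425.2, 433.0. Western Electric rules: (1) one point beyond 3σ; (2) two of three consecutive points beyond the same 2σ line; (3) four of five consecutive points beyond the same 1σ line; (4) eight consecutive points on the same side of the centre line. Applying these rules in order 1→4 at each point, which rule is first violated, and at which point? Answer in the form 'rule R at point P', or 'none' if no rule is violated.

Zone of each point (C = within 1σ̂, B = 1σ̂–2σ̂, A = 2σ̂–3σ̂, * = beyond 3σ̂; sign = side of CL): 1:+C, 2:+C, 3:+C, 4:-C, 5:-B, 6:-C, 7:-A, 8:-A, 9:-B, 10:-C, 11:-C, 12:+C
Rule 2 (two of three consecutive points beyond the same 2σ limit) is satisfied at point 8.

rule 2 at point 8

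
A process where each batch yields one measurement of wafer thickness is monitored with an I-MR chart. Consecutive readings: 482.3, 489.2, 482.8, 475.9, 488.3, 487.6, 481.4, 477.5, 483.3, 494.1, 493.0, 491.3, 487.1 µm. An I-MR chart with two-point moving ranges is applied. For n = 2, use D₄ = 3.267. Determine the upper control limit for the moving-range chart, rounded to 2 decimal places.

Moving ranges: 6.9, 6.4, 6.9, 12.4, 0.7, 6.2, 3.9, 5.8, 10.8, 1.1, 1.7, 4.2; M̄R̄ = 67.0000 / 12 = 5.5833
UCL_MR = D₄·M̄R̄ = 3.267 × 5.5833 = 18.2407

18.24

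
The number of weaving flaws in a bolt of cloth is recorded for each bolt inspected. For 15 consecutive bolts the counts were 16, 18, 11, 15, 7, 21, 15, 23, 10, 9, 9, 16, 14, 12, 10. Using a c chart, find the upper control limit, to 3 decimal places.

24.851

c̄ = (16 + 18 + 11 + 15 + 7 + 21 + 15 + 23 + 10 + 9 + 9 + 16 + 14 + 12 + 10) / 15 = 206 / 15 = 13.7333
UCL = c̄ + 3√c̄ = 13.7333 + 3 × √13.7333 = 13.7333 + 3 × 3.7059 = 24.8509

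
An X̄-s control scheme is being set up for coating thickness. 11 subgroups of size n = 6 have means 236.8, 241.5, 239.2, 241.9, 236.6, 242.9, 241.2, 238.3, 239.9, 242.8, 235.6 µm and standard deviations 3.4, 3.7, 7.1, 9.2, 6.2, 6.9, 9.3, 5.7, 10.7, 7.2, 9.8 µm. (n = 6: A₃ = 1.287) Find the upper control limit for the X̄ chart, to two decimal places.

248.97

X̄̄ = (236.8 + 241.5 + 239.2 + 241.9 + 236.6 + 242.9 + 241.2 + 238.3 + 239.9 + 242.8 + 235.6) / 11 = 239.7000
s̄ = (3.4 + 3.7 + 7.1 + 9.2 + 6.2 + 6.9 + 9.3 + 5.7 + 10.7 + 7.2 + 9.8) / 11 = 7.2000
UCL = X̄̄ + A₃·s̄ = 239.7000 + 1.287 × 7.2000 = 248.9664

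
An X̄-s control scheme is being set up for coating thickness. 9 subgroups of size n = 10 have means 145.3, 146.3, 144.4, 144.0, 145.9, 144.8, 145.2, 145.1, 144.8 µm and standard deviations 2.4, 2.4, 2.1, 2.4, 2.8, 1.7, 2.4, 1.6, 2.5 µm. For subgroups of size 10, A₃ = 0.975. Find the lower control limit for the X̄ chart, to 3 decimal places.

142.890

X̄̄ = (145.3 + 146.3 + 144.4 + 144.0 + 145.9 + 144.8 + 145.2 + 145.1 + 144.8) / 9 = 145.0889
s̄ = (2.4 + 2.4 + 2.1 + 2.4 + 2.8 + 1.7 + 2.4 + 1.6 + 2.5) / 9 = 2.2556
LCL = X̄̄ − A₃·s̄ = 145.0889 − 0.975 × 2.2556 = 142.8897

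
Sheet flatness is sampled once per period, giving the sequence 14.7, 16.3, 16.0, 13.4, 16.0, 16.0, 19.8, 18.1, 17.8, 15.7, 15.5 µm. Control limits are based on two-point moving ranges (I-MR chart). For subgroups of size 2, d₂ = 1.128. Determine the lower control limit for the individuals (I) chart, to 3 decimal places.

12.257

X̄ = (14.7 + 16.3 + 16.0 + 13.4 + 16.0 + 16.0 + 19.8 + 18.1 + 17.8 + 15.7 + 15.5) / 11 = 16.3000
Moving ranges: 1.6, 0.3, 2.6, 2.6, 0.0, 3.8, 1.7, 0.3, 2.1, 0.2; M̄R̄ = 15.2000 / 10 = 1.5200
LCL = X̄ − 3·M̄R̄/d₂ = 16.3000 − 3 × 1.5200 / 1.128 = 12.2574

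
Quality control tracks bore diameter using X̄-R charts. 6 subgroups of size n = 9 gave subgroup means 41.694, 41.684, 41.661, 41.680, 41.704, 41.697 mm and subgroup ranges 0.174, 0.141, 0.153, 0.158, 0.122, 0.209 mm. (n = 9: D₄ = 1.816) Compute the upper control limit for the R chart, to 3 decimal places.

R̄ = (0.174 + 0.141 + 0.153 + 0.158 + 0.122 + 0.209) / 6 = 0.9570 / 6 = 0.1595
UCL_R = D₄·R̄ = 1.816 × 0.1595 = 0.2897

0.290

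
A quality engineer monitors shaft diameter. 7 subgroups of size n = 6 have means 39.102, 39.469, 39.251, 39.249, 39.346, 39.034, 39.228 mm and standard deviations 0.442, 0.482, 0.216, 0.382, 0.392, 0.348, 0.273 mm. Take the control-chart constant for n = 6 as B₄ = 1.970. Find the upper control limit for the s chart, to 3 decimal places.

s̄ = (0.442 + 0.482 + 0.216 + 0.382 + 0.392 + 0.348 + 0.273) / 7 = 0.3621
UCL_s = B₄·s̄ = 1.970 × 0.3621 = 0.7134

0.713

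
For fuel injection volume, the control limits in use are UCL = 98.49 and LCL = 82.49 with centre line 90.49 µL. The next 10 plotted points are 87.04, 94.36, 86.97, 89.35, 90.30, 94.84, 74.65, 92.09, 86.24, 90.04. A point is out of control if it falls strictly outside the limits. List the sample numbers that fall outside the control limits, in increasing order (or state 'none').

7

Compare each point to [82.49, 98.49]: sample 7 = 74.65 < LCL.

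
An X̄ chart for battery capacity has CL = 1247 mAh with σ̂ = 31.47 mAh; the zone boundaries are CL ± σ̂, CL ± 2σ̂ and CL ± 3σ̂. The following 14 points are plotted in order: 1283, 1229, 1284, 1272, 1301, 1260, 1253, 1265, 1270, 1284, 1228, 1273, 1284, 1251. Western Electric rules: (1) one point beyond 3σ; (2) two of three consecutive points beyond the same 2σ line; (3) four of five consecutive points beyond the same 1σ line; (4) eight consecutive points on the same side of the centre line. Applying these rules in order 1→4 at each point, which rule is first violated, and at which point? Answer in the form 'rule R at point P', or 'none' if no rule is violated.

rule 4 at point 10

Zone of each point (C = within 1σ̂, B = 1σ̂–2σ̂, A = 2σ̂–3σ̂, * = beyond 3σ̂; sign = side of CL): 1:+B, 2:-C, 3:+B, 4:+C, 5:+B, 6:+C, 7:+C, 8:+C, 9:+C, 10:+B, 11:-C, 12:+C, 13:+B, 14:+C
Rule 4 (eight consecutive points on the same side of the centre line) is satisfied at point 10.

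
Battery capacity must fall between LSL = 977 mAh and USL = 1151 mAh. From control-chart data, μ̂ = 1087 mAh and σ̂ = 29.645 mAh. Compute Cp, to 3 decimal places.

Cp = (USL − LSL) / (6σ̂) = (1151 − 977) / (6 × 29.645) = 174.0000 / 177.8700 = 0.9782

0.978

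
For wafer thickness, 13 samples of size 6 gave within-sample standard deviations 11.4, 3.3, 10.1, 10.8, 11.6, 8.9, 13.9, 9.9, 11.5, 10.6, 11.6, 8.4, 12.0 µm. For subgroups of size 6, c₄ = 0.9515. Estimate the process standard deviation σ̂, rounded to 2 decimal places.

10.83

s̄ = (11.4 + 3.3 + 10.1 + 10.8 + 11.6 + 8.9 + 13.9 + 9.9 + 11.5 + 10.6 + 11.6 + 8.4 + 12.0) / 13 = 10.3077
σ̂ = s̄ / c₄ = 10.3077 / 0.9515 = 10.8331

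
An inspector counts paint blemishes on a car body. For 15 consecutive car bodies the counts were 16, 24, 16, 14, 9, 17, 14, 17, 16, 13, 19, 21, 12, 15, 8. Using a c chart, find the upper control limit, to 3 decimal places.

c̄ = (16 + 24 + 16 + 14 + 9 + 17 + 14 + 17 + 16 + 13 + 19 + 21 + 12 + 15 + 8) / 15 = 231 / 15 = 15.4000
UCL = c̄ + 3√c̄ = 15.4000 + 3 × √15.4000 = 15.4000 + 3 × 3.9243 = 27.1729

27.173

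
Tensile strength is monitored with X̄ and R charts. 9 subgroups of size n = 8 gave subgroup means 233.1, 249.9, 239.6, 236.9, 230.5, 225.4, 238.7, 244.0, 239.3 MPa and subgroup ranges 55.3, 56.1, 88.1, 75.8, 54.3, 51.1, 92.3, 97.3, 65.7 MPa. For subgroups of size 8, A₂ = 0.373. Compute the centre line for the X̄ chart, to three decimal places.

237.489

X̄̄ = (233.1 + 249.9 + 239.6 + 236.9 + 230.5 + 225.4 + 238.7 + 244.0 + 239.3) / 9 = 2137.4000 / 9 = 237.4889
CL = X̄̄ = 237.4889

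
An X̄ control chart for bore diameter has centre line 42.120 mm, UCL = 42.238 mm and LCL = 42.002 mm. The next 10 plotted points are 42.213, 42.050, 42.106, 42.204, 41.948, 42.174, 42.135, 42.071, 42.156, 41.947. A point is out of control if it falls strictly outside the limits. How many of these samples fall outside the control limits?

Compare each point to [42.002, 42.238]: sample 5 = 41.948 < LCL; sample 10 = 41.947 < LCL.

2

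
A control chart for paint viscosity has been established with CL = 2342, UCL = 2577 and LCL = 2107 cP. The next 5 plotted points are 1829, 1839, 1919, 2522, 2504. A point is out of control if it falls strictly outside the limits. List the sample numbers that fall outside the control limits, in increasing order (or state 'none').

Compare each point to [2107, 2577]: sample 1 = 1829 < LCL; sample 2 = 1839 < LCL; sample 3 = 1919 < LCL.

1, 2, 3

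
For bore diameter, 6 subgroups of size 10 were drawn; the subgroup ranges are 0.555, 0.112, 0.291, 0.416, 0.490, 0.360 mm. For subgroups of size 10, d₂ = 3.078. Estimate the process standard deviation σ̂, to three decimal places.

R̄ = (0.555 + 0.112 + 0.291 + 0.416 + 0.490 + 0.360) / 6 = 0.3707
σ̂ = R̄ / d₂ = 0.3707 / 3.078 = 0.1204

0.120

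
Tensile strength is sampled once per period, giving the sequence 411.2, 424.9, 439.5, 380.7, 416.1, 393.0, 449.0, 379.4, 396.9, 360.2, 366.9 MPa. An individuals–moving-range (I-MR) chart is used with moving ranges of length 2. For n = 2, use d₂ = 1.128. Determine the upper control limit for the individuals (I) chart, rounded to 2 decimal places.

X̄ = (411.2 + 424.9 + 439.5 + 380.7 + 416.1 + 393.0 + 449.0 + 379.4 + 396.9 + 360.2 + 366.9) / 11 = 401.6182
Moving ranges: 13.7, 14.6, 58.8, 35.4, 23.1, 56.0, 69.6, 17.5, 36.7, 6.7; M̄R̄ = 332.1000 / 10 = 33.2100
UCL = X̄ + 3·M̄R̄/d₂ = 401.6182 + 3 × 33.2100 / 1.128 = 489.9426

489.94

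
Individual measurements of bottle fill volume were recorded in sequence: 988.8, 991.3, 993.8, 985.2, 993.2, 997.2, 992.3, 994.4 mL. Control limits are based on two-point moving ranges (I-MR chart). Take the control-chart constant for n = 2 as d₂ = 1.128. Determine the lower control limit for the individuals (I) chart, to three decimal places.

979.639

X̄ = (988.8 + 991.3 + 993.8 + 985.2 + 993.2 + 997.2 + 992.3 + 994.4) / 8 = 992.0250
Moving ranges: 2.5, 2.5, 8.6, 8.0, 4.0, 4.9, 2.1; M̄R̄ = 32.6000 / 7 = 4.6571
LCL = X̄ − 3·M̄R̄/d₂ = 992.0250 − 3 × 4.6571 / 1.128 = 979.6390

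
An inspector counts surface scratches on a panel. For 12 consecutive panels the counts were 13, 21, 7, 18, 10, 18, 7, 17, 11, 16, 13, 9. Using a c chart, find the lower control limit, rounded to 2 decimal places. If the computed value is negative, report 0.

c̄ = (13 + 21 + 7 + 18 + 10 + 18 + 7 + 17 + 11 + 16 + 13 + 9) / 12 = 160 / 12 = 13.3333
LCL = c̄ − 3√c̄ = 13.3333 − 3 × 3.6515 = 2.3789

2.38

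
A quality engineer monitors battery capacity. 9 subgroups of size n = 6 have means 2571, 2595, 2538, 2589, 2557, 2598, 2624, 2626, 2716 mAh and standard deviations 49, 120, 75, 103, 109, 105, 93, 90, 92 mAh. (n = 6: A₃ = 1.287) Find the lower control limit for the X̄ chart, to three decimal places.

X̄̄ = (2571 + 2595 + 2538 + 2589 + 2557 + 2598 + 2624 + 2626 + 2716) / 9 = 2601.5556
s̄ = (49 + 120 + 75 + 103 + 109 + 105 + 93 + 90 + 92) / 9 = 92.8889
LCL = X̄̄ − A₃·s̄ = 2601.5556 − 1.287 × 92.8889 = 2482.0076

2482.008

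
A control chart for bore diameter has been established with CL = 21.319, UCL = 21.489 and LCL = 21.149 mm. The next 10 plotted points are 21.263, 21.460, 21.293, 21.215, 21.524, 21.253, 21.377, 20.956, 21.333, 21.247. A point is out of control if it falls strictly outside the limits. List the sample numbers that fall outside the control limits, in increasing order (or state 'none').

5, 8

Compare each point to [21.149, 21.489]: sample 5 = 21.524 > UCL; sample 8 = 20.956 < LCL.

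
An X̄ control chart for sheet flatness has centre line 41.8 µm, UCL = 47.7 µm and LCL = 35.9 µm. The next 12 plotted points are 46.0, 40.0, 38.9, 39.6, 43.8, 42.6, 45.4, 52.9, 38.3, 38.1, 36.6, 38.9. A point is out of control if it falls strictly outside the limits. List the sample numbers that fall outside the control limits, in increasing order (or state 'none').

Compare each point to [35.9, 47.7]: sample 8 = 52.9 > UCL.

8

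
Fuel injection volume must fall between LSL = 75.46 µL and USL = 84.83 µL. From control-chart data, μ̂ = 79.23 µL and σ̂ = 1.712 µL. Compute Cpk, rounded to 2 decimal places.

0.73

Cpu = (USL − μ̂) / (3σ̂) = (84.83 − 79.23) / (3 × 1.712) = 1.0903; Cpl = (μ̂ − LSL) / (3σ̂) = (79.23 − 75.46) / (3 × 1.712) = 0.7340; Cpk = min(Cpu, Cpl) = 0.7340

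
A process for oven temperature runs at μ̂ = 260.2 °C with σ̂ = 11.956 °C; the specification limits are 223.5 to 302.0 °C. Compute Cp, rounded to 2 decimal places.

Cp = (USL − LSL) / (6σ̂) = (302.0 − 223.5) / (6 × 11.956) = 78.5000 / 71.7360 = 1.0943

1.09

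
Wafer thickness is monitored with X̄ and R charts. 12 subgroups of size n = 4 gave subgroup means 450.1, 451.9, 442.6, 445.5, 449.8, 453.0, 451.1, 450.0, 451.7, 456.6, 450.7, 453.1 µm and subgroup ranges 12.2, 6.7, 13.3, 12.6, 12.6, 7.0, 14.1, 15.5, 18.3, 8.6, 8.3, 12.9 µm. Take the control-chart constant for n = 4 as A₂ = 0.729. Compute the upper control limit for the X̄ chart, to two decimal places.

459.14

X̄̄ = (450.1 + 451.9 + 442.6 + 445.5 + 449.8 + 453.0 + 451.1 + 450.0 + 451.7 + 456.6 + 450.7 + 453.1) / 12 = 5406.1000 / 12 = 450.5083
R̄ = (12.2 + 6.7 + 13.3 + 12.6 + 12.6 + 7.0 + 14.1 + 15.5 + 18.3 + 8.6 + 8.3 + 12.9) / 12 = 142.1000 / 12 = 11.8417
UCL = X̄̄ + A₂·R̄ = 450.5083 + 0.729 × 11.8417 = 459.1409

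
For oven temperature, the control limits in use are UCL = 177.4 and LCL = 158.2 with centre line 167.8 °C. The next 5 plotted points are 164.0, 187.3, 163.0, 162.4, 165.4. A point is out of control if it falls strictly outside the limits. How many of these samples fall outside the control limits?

Compare each point to [158.2, 177.4]: sample 2 = 187.3 > UCL.

1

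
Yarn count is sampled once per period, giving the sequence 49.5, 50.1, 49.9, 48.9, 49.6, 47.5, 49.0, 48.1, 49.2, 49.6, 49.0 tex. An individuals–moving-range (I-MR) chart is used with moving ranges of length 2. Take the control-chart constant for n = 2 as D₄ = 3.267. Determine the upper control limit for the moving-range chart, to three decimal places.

Moving ranges: 0.6, 0.2, 1.0, 0.7, 2.1, 1.5, 0.9, 1.1, 0.4, 0.6; M̄R̄ = 9.1000 / 10 = 0.9100
UCL_MR = D₄·M̄R̄ = 3.267 × 0.9100 = 2.9730

2.973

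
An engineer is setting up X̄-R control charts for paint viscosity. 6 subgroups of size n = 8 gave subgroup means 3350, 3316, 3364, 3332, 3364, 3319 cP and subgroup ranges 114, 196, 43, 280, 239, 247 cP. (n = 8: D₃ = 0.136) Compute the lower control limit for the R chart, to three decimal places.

25.364

R̄ = (114 + 196 + 43 + 280 + 239 + 247) / 6 = 1119.0000 / 6 = 186.5000
LCL_R = D₃·R̄ = 0.136 × 186.5000 = 25.3640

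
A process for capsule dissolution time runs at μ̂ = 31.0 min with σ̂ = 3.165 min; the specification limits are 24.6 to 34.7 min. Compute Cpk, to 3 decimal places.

0.390

Cpu = (USL − μ̂) / (3σ̂) = (34.7 − 31.0) / (3 × 3.165) = 0.3897; Cpl = (μ̂ − LSL) / (3σ̂) = (31.0 − 24.6) / (3 × 3.165) = 0.6740; Cpk = min(Cpu, Cpl) = 0.3897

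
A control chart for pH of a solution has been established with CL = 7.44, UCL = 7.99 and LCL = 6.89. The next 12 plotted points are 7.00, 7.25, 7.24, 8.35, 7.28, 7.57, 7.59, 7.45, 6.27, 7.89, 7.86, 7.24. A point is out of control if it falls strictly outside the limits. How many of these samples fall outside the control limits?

2

Compare each point to [6.89, 7.99]: sample 4 = 8.35 > UCL; sample 9 = 6.27 < LCL.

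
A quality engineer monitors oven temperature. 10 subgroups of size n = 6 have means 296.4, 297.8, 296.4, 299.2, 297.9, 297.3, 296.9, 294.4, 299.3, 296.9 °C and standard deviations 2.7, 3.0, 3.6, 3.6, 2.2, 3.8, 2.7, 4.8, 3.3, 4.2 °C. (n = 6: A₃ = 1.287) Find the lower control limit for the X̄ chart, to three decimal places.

292.887

X̄̄ = (296.4 + 297.8 + 296.4 + 299.2 + 297.9 + 297.3 + 296.9 + 294.4 + 299.3 + 296.9) / 10 = 297.2500
s̄ = (2.7 + 3.0 + 3.6 + 3.6 + 2.2 + 3.8 + 2.7 + 4.8 + 3.3 + 4.2) / 10 = 3.3900
LCL = X̄̄ − A₃·s̄ = 297.2500 − 1.287 × 3.3900 = 292.8871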